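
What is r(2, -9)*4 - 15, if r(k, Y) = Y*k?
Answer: -87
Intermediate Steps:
r(2, -9)*4 - 15 = -9*2*4 - 15 = -18*4 - 15 = -72 - 15 = -87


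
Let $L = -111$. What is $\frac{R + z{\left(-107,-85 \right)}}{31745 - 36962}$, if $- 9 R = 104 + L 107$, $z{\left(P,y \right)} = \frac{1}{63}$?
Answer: $- \frac{82412}{328671} \approx -0.25074$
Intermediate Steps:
$z{\left(P,y \right)} = \frac{1}{63}$
$R = \frac{11773}{9}$ ($R = - \frac{104 - 11877}{9} = \left(- \frac{1}{9}\right) \left(-11773\right) = \frac{11773}{9} \approx 1308.1$)
$\frac{R + z{\left(-107,-85 \right)}}{31745 - 36962} = \frac{\frac{11773}{9} + \frac{1}{63}}{31745 - 36962} = \frac{82412}{63 \left(-5217\right)} = \frac{82412}{63} \left(- \frac{1}{5217}\right) = - \frac{82412}{328671}$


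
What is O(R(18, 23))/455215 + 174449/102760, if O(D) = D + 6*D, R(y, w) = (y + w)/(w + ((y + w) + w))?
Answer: 1381771245133/813935345160 ≈ 1.6976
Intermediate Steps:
R(y, w) = (w + y)/(y + 3*w) (R(y, w) = (w + y)/(w + ((w + y) + w)) = (w + y)/(w + (y + 2*w)) = (w + y)/(y + 3*w))
O(D) = 7*D
O(R(18, 23))/455215 + 174449/102760 = (7*((23 + 18)/(18 + 3*23)))/455215 + 174449/102760 = (7*(41/(18 + 69)))*(1/455215) + 174449*(1/102760) = (7*(41/87))*(1/455215) + 174449/102760 = (287/87)*(1/455215) + 174449/102760 = 287/39603705 + 174449/102760 = 1381771245133/813935345160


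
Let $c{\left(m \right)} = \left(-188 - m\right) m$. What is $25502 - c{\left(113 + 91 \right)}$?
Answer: $105470$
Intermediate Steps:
$c{\left(m \right)} = m \left(-188 - m\right)$
$25502 - c{\left(113 + 91 \right)} = 25502 - - \left(113 + 91\right) \left(188 + \left(113 + 91\right)\right) = 25502 - \left(-1\right) 204 \left(188 + 204\right) = 25502 - \left(-1\right) 204 \cdot 392 = 25502 - -79968 = 25502 + 79968 = 105470$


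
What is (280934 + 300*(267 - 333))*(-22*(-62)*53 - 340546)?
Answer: -70050240036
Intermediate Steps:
(280934 + 300*(267 - 333))*(-22*(-62)*53 - 340546) = (280934 + 300*(-66))*(1364*53 - 340546) = (280934 - 19800)*(72292 - 340546) = 261134*(-268254) = -70050240036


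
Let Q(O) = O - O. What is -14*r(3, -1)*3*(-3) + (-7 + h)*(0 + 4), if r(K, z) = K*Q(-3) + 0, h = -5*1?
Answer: -48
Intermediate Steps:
Q(O) = 0
h = -5
r(K, z) = 0 (r(K, z) = K*0 + 0 = 0 + 0 = 0)
-14*r(3, -1)*3*(-3) + (-7 + h)*(0 + 4) = -14*0*3*(-3) + (-7 - 5)*(0 + 4) = -0*(-3) - 12*4 = -14*0 - 48 = 0 - 48 = -48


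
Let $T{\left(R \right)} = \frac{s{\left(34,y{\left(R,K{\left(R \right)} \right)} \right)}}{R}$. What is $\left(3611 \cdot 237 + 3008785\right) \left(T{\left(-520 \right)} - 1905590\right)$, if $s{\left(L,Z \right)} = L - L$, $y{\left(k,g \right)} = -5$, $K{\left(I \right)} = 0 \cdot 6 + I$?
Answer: $-7364327869280$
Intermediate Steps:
$K{\left(I \right)} = I$ ($K{\left(I \right)} = 0 + I = I$)
$s{\left(L,Z \right)} = 0$
$T{\left(R \right)} = 0$ ($T{\left(R \right)} = \frac{0}{R} = 0$)
$\left(3611 \cdot 237 + 3008785\right) \left(T{\left(-520 \right)} - 1905590\right) = \left(3611 \cdot 237 + 3008785\right) \left(0 - 1905590\right) = \left(855807 + 3008785\right) \left(-1905590\right) = 3864592 \left(-1905590\right) = -7364327869280$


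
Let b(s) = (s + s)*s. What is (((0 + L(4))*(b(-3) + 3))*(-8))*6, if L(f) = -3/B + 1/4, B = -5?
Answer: -4284/5 ≈ -856.80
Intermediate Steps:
b(s) = 2*s**2 (b(s) = (2*s)*s = 2*s**2)
L(f) = 17/20 (L(f) = -3/(-5) + 1/4 = -3*(-1/5) + 1*(1/4) = 3/5 + 1/4 = 17/20)
(((0 + L(4))*(b(-3) + 3))*(-8))*6 = (((0 + 17/20)*(2*(-3)**2 + 3))*(-8))*6 = ((17*(2*9 + 3)/20)*(-8))*6 = ((17*(18 + 3)/20)*(-8))*6 = (((17/20)*21)*(-8))*6 = ((357/20)*(-8))*6 = -714/5*6 = -4284/5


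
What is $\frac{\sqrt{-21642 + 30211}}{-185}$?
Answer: $- \frac{\sqrt{8569}}{185} \approx -0.50037$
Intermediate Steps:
$\frac{\sqrt{-21642 + 30211}}{-185} = \sqrt{8569} \left(- \frac{1}{185}\right) = - \frac{\sqrt{8569}}{185}$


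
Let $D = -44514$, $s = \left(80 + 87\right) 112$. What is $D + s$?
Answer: $-25810$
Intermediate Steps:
$s = 18704$ ($s = 167 \cdot 112 = 18704$)
$D + s = -44514 + 18704 = -25810$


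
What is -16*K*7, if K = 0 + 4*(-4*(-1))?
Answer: -1792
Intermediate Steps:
K = 16 (K = 0 + 4*4 = 0 + 16 = 16)
-16*K*7 = -16*16*7 = -256*7 = -1792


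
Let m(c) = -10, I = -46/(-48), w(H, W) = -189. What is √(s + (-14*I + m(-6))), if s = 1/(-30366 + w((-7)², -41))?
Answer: I*√9716452655/20370 ≈ 4.8391*I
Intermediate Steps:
I = 23/24 (I = -46*(-1/48) = 23/24 ≈ 0.95833)
s = -1/30555 (s = 1/(-30366 - 189) = 1/(-30555) = -1/30555 ≈ -3.2728e-5)
√(s + (-14*I + m(-6))) = √(-1/30555 + (-14*23/24 - 10)) = √(-1/30555 + (-161/12 - 10)) = √(-1/30555 - 281/12) = √(-2861989/122220) = I*√9716452655/20370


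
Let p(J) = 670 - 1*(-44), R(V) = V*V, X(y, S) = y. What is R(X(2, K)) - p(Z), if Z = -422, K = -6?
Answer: -710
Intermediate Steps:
R(V) = V**2
p(J) = 714 (p(J) = 670 + 44 = 714)
R(X(2, K)) - p(Z) = 2**2 - 1*714 = 4 - 714 = -710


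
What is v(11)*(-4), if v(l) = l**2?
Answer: -484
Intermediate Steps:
v(11)*(-4) = 11**2*(-4) = 121*(-4) = -484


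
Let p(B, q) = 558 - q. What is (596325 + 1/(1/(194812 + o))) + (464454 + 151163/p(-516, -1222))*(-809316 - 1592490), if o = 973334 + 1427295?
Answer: -992998970920809/890 ≈ -1.1157e+12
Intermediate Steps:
o = 2400629
(596325 + 1/(1/(194812 + o))) + (464454 + 151163/p(-516, -1222))*(-809316 - 1592490) = (596325 + 1/(1/(194812 + 2400629))) + (464454 + 151163/(558 - 1*(-1222)))*(-809316 - 1592490) = (596325 + 1/(1/2595441)) + (464454 + 151163/(558 + 1222))*(-2401806) = (596325 + 1/(1/2595441)) + (464454 + 151163/1780)*(-2401806) = (596325 + 2595441) + (464454 + 151163*(1/1780))*(-2401806) = 3191766 + (464454 + 151163/1780)*(-2401806) = 3191766 + (826879283/1780)*(-2401806) = 3191766 - 993001811592549/890 = -992998970920809/890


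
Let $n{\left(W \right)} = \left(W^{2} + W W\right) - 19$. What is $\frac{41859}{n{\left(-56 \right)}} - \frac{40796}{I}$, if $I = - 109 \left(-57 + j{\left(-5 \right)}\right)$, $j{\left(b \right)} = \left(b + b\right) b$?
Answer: $- \frac{31879853}{681577} \approx -46.774$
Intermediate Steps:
$n{\left(W \right)} = -19 + 2 W^{2}$ ($n{\left(W \right)} = \left(W^{2} + W^{2}\right) - 19 = 2 W^{2} - 19 = -19 + 2 W^{2}$)
$j{\left(b \right)} = 2 b^{2}$ ($j{\left(b \right)} = 2 b b = 2 b^{2}$)
$I = 763$ ($I = - 109 \left(-57 + 2 \left(-5\right)^{2}\right) = - 109 \left(-57 + 2 \cdot 25\right) = - 109 \left(-57 + 50\right) = \left(-109\right) \left(-7\right) = 763$)
$\frac{41859}{n{\left(-56 \right)}} - \frac{40796}{I} = \frac{41859}{-19 + 2 \left(-56\right)^{2}} - \frac{40796}{763} = \frac{41859}{-19 + 2 \cdot 3136} - \frac{5828}{109} = \frac{41859}{-19 + 6272} - \frac{5828}{109} = \frac{41859}{6253} - \frac{5828}{109} = - \frac{31879853}{681577}$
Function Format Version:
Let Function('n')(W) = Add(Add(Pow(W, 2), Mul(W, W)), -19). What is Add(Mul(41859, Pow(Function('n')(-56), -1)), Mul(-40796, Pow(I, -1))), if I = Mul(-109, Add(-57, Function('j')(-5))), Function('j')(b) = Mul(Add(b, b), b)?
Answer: Rational(-31879853, 681577) ≈ -46.774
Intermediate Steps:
Function('n')(W) = Add(-19, Mul(2, Pow(W, 2))) (Function('n')(W) = Add(Add(Pow(W, 2), Pow(W, 2)), -19) = Add(Mul(2, Pow(W, 2)), -19) = Add(-19, Mul(2, Pow(W, 2))))
Function('j')(b) = Mul(2, Pow(b, 2)) (Function('j')(b) = Mul(Mul(2, b), b) = Mul(2, Pow(b, 2)))
I = 763 (I = Mul(-109, Add(-57, Mul(2, Pow(-5, 2)))) = Mul(-109, Add(-57, Mul(2, 25))) = Mul(-109, Add(-57, 50)) = Mul(-109, -7) = 763)
Add(Mul(41859, Pow(Function('n')(-56), -1)), Mul(-40796, Pow(I, -1))) = Add(Mul(41859, Pow(Add(-19, Mul(2, Pow(-56, 2))), -1)), Mul(-40796, Pow(763, -1))) = Add(Mul(41859, Pow(Add(-19, Mul(2, 3136)), -1)), Mul(-40796, Rational(1, 763))) = Add(Mul(41859, Pow(Add(-19, 6272), -1)), Rational(-5828, 109)) = Add(Mul(41859, Pow(6253, -1)), Rational(-5828, 109)) = Add(Mul(41859, Rational(1, 6253)), Rational(-5828, 109)) = Add(Rational(41859, 6253), Rational(-5828, 109)) = Rational(-31879853, 681577)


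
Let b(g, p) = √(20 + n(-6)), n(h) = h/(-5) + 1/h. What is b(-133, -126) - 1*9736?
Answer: -9736 + √18930/30 ≈ -9731.4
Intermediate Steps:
n(h) = 1/h - h/5 (n(h) = h*(-⅕) + 1/h = -h/5 + 1/h = 1/h - h/5)
b(g, p) = √18930/30 (b(g, p) = √(20 + (1/(-6) - ⅕*(-6))) = √(20 + (-⅙ + 6/5)) = √(20 + 31/30) = √(631/30) = √18930/30)
b(-133, -126) - 1*9736 = √18930/30 - 1*9736 = √18930/30 - 9736 = -9736 + √18930/30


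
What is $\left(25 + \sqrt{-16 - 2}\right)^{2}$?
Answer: $607 + 150 i \sqrt{2} \approx 607.0 + 212.13 i$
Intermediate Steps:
$\left(25 + \sqrt{-16 - 2}\right)^{2} = \left(25 + \sqrt{-18}\right)^{2} = \left(25 + 3 i \sqrt{2}\right)^{2}$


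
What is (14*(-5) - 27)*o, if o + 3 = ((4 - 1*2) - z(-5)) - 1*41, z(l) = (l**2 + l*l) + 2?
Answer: 9118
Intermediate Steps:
z(l) = 2 + 2*l**2 (z(l) = (l**2 + l**2) + 2 = 2*l**2 + 2 = 2 + 2*l**2)
o = -94 (o = -3 + (((4 - 1*2) - (2 + 2*(-5)**2)) - 1*41) = -3 + (((4 - 2) - (2 + 2*25)) - 41) = -3 + ((2 - (2 + 50)) - 41) = -3 + ((2 - 1*52) - 41) = -3 + ((2 - 52) - 41) = -3 + (-50 - 41) = -3 - 91 = -94)
(14*(-5) - 27)*o = (14*(-5) - 27)*(-94) = (-70 - 27)*(-94) = -97*(-94) = 9118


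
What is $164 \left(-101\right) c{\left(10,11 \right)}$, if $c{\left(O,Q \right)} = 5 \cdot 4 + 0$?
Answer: $-331280$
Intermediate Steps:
$c{\left(O,Q \right)} = 20$ ($c{\left(O,Q \right)} = 20 + 0 = 20$)
$164 \left(-101\right) c{\left(10,11 \right)} = 164 \left(-101\right) 20 = \left(-16564\right) 20 = -331280$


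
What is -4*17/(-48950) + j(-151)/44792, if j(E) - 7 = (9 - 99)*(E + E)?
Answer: 60629523/99662200 ≈ 0.60835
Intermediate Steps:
j(E) = 7 - 180*E (j(E) = 7 + (9 - 99)*(E + E) = 7 - 180*E)
-4*17/(-48950) + j(-151)/44792 = -4*17/(-48950) + (7 - 180*(-151))/44792 = -68*(-1/48950) + (7 + 27180)*(1/44792) = 34/24475 + 27187*(1/44792) = 34/24475 + 27187/44792 = 60629523/99662200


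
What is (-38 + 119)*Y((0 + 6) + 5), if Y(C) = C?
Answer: 891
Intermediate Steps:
(-38 + 119)*Y((0 + 6) + 5) = (-38 + 119)*((0 + 6) + 5) = 81*(6 + 5) = 81*11 = 891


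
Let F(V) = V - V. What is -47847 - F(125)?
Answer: -47847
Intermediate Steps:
F(V) = 0
-47847 - F(125) = -47847 - 1*0 = -47847 + 0 = -47847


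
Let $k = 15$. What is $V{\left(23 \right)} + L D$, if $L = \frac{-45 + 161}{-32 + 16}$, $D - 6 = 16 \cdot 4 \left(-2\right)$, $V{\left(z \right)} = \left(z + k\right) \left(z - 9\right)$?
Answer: $\frac{2833}{2} \approx 1416.5$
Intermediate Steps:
$V{\left(z \right)} = \left(-9 + z\right) \left(15 + z\right)$ ($V{\left(z \right)} = \left(z + 15\right) \left(z - 9\right) = \left(15 + z\right) \left(-9 + z\right) = \left(-9 + z\right) \left(15 + z\right)$)
$D = -122$ ($D = 6 + 16 \cdot 4 \left(-2\right) = 6 + 16 \left(-8\right) = 6 - 128 = -122$)
$L = - \frac{29}{4}$ ($L = \frac{116}{-16} = 116 \left(- \frac{1}{16}\right) = - \frac{29}{4} \approx -7.25$)
$V{\left(23 \right)} + L D = \left(-135 + 23^{2} + 6 \cdot 23\right) - - \frac{1769}{2} = \left(-135 + 529 + 138\right) + \frac{1769}{2} = 532 + \frac{1769}{2} = \frac{2833}{2}$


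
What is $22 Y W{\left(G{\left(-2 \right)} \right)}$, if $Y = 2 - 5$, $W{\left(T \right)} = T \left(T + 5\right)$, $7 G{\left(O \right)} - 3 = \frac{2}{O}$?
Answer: $- \frac{4884}{49} \approx -99.673$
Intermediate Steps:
$G{\left(O \right)} = \frac{3}{7} + \frac{2}{7 O}$ ($G{\left(O \right)} = \frac{3}{7} + \frac{2 \frac{1}{O}}{7} = \frac{3}{7} + \frac{2}{7 O}$)
$W{\left(T \right)} = T \left(5 + T\right)$
$Y = -3$ ($Y = 2 - 5 = -3$)
$22 Y W{\left(G{\left(-2 \right)} \right)} = 22 \left(-3\right) \frac{2 + 3 \left(-2\right)}{7 \left(-2\right)} \left(5 + \frac{2 + 3 \left(-2\right)}{7 \left(-2\right)}\right) = - 66 \cdot \frac{1}{7} \left(- \frac{1}{2}\right) \left(2 - 6\right) \left(5 + \frac{1}{7} \left(- \frac{1}{2}\right) \left(2 - 6\right)\right) = - 66 \cdot \frac{1}{7} \left(- \frac{1}{2}\right) \left(-4\right) \left(5 + \frac{1}{7} \left(- \frac{1}{2}\right) \left(-4\right)\right) = - 66 \frac{2 \left(5 + \frac{2}{7}\right)}{7} = - 66 \cdot \frac{2}{7} \cdot \frac{37}{7} = \left(-66\right) \frac{74}{49} = - \frac{4884}{49}$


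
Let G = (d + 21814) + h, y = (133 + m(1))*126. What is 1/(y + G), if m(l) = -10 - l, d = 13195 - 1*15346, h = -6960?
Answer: 1/28075 ≈ 3.5619e-5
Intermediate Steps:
d = -2151 (d = 13195 - 15346 = -2151)
y = 15372 (y = (133 + (-10 - 1*1))*126 = (133 + (-10 - 1))*126 = (133 - 11)*126 = 122*126 = 15372)
G = 12703 (G = (-2151 + 21814) - 6960 = 19663 - 6960 = 12703)
1/(y + G) = 1/(15372 + 12703) = 1/28075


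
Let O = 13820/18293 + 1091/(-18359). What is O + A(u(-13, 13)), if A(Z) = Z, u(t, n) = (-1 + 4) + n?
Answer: 509747519/30531017 ≈ 16.696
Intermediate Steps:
u(t, n) = 3 + n
O = 21251247/30531017 (O = 13820*(1/18293) + 1091*(-1/18359) = 13820/18293 - 1091/18359 = 21251247/30531017 ≈ 0.69605)
O + A(u(-13, 13)) = 21251247/30531017 + (3 + 13) = 21251247/30531017 + 16 = 509747519/30531017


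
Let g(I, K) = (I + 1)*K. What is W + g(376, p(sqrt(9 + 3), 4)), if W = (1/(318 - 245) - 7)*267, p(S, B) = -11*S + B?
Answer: -26086/73 - 8294*sqrt(3) ≈ -14723.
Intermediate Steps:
p(S, B) = B - 11*S
g(I, K) = K*(1 + I) (g(I, K) = (1 + I)*K = K*(1 + I))
W = -136170/73 (W = (1/73 - 7)*267 = -510/73*267 = -136170/73 ≈ -1865.3)
W + g(376, p(sqrt(9 + 3), 4)) = -136170/73 + (4 - 11*sqrt(9 + 3))*(1 + 376) = -136170/73 + (4 - 22*sqrt(3))*377 = -136170/73 + (1508 - 8294*sqrt(3)) = -26086/73 - 8294*sqrt(3)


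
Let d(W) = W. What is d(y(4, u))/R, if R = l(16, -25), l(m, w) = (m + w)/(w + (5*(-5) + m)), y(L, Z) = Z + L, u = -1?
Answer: 34/3 ≈ 11.333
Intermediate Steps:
y(L, Z) = L + Z
l(m, w) = (m + w)/(-25 + m + w) (l(m, w) = (m + w)/(w + (-25 + m)) = (m + w)/(-25 + m + w))
R = 9/34 (R = (16 - 25)/(-25 + 16 - 25) = -9/(-34) = -1/34*(-9) = 9/34 ≈ 0.26471)
d(y(4, u))/R = (4 - 1)/(9/34) = 3*(34/9) = 34/3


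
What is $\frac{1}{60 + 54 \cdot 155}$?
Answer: $\frac{1}{8430} \approx 0.00011862$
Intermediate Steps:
$\frac{1}{60 + 54 \cdot 155} = \frac{1}{60 + 8370} = \frac{1}{8430}$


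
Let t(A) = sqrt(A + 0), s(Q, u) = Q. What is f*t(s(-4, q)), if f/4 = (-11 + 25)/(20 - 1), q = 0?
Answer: 112*I/19 ≈ 5.8947*I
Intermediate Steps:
f = 56/19 (f = 4*((-11 + 25)/(20 - 1)) = 4*(14/19) = 56/19 ≈ 2.9474)
t(A) = sqrt(A)
f*t(s(-4, q)) = 56*sqrt(-4)/19 = 56*(2*I)/19 = 112*I/19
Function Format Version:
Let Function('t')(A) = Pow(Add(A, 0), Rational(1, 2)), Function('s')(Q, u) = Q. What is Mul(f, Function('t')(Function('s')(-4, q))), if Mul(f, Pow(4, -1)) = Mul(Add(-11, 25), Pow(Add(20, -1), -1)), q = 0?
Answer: Mul(Rational(112, 19), I) ≈ Mul(5.8947, I)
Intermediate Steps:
f = Rational(56, 19) (f = Mul(4, Mul(Add(-11, 25), Pow(Add(20, -1), -1))) = Mul(4, Mul(14, Pow(19, -1))) = Mul(4, Mul(14, Rational(1, 19))) = Mul(4, Rational(14, 19)) = Rational(56, 19) ≈ 2.9474)
Function('t')(A) = Pow(A, Rational(1, 2))
Mul(f, Function('t')(Function('s')(-4, q))) = Mul(Rational(56, 19), Pow(-4, Rational(1, 2))) = Mul(Rational(56, 19), Mul(2, I)) = Mul(Rational(112, 19), I)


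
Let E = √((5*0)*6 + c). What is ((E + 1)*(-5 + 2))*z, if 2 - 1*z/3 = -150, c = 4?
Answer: -4104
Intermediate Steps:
E = 2 (E = √((5*0)*6 + 4) = √(0*6 + 4) = √(0 + 4) = √4 = 2)
z = 456 (z = 6 - 3*(-150) = 6 + 450 = 456)
((E + 1)*(-5 + 2))*z = ((2 + 1)*(-5 + 2))*456 = (3*(-3))*456 = -9*456 = -4104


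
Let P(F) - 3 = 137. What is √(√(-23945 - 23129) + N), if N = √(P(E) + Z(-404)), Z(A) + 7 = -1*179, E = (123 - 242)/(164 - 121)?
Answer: √I*√(√46 + √47074) ≈ 10.577 + 10.577*I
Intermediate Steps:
E = -119/43 ≈ -2.7674
Z(A) = -186 (Z(A) = -7 - 1*179 = -7 - 179 = -186)
P(F) = 140 (P(F) = 3 + 137 = 140)
N = I*√46 (N = √(140 - 186) = √(-46) = I*√46 ≈ 6.7823*I)
√(√(-23945 - 23129) + N) = √(√(-23945 - 23129) + I*√46) = √(√(-47074) + I*√46) = √(I*√47074 + I*√46) = √(I*√46 + I*√47074)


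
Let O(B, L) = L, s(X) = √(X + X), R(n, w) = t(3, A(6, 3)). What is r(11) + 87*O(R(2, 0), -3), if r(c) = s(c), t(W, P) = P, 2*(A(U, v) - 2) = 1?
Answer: -261 + √22 ≈ -256.31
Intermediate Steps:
A(U, v) = 5/2 (A(U, v) = 2 + (½)*1 = 2 + ½ = 5/2)
R(n, w) = 5/2
s(X) = √2*√X (s(X) = √(2*X) = √2*√X)
r(c) = √2*√c
r(11) + 87*O(R(2, 0), -3) = √2*√11 + 87*(-3) = √22 - 261 = -261 + √22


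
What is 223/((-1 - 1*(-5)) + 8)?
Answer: 223/12 ≈ 18.583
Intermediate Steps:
223/((-1 - 1*(-5)) + 8) = 223/((-1 + 5) + 8) = 223/(4 + 8) = 223/12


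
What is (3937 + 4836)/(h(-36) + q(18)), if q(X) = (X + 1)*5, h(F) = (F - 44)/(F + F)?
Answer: 78957/865 ≈ 91.280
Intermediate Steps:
h(F) = (-44 + F)/(2*F) (h(F) = (-44 + F)/((2*F)) = (-44 + F)*(1/(2*F)) = (-44 + F)/(2*F))
q(X) = 5 + 5*X (q(X) = (1 + X)*5 = 5 + 5*X)
(3937 + 4836)/(h(-36) + q(18)) = (3937 + 4836)/((½)*(-44 - 36)/(-36) + (5 + 5*18)) = 8773/((½)*(-1/36)*(-80) + (5 + 90)) = 8773/(10/9 + 95) = 8773/(865/9) = 8773*(9/865) = 78957/865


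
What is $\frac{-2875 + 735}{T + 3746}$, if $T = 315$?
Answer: $- \frac{2140}{4061} \approx -0.52696$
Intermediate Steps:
$\frac{-2875 + 735}{T + 3746} = \frac{-2875 + 735}{315 + 3746} = - \frac{2140}{4061}$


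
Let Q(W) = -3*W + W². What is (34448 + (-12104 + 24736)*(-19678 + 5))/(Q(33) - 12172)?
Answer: 124237444/5591 ≈ 22221.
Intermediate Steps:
Q(W) = W² - 3*W
(34448 + (-12104 + 24736)*(-19678 + 5))/(Q(33) - 12172) = (34448 + (-12104 + 24736)*(-19678 + 5))/(33*(-3 + 33) - 12172) = (34448 + 12632*(-19673))/(33*30 - 12172) = (34448 - 248509336)/(990 - 12172) = -248474888/(-11182) = -248474888*(-1/11182) = 124237444/5591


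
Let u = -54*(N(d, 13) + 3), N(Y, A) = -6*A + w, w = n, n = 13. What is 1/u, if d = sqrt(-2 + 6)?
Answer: 1/3348 ≈ 0.00029869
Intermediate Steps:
w = 13
d = 2 (d = sqrt(4) = 2)
N(Y, A) = 13 - 6*A (N(Y, A) = -6*A + 13 = 13 - 6*A)
u = 3348 (u = -54*((13 - 6*13) + 3) = -54*((13 - 78) + 3) = -54*(-65 + 3) = -54*(-62) = 3348)
1/u = 1/3348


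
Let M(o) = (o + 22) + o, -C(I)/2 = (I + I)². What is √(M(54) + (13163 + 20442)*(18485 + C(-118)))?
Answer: I*√3122139605 ≈ 55876.0*I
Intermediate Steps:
C(I) = -8*I² (C(I) = -2*(I + I)² = -2*4*I² = -8*I²)
M(o) = 22 + 2*o (M(o) = (22 + o) + o = 22 + 2*o)
√(M(54) + (13163 + 20442)*(18485 + C(-118))) = √((22 + 2*54) + (13163 + 20442)*(18485 - 8*(-118)²)) = √((22 + 108) + 33605*(18485 - 8*13924)) = √(130 + 33605*(18485 - 111392)) = √(130 + 33605*(-92907)) = √(130 - 3122139735) = √(-3122139605) = I*√3122139605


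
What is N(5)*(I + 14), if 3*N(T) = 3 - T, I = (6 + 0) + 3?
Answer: -46/3 ≈ -15.333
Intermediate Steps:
I = 9 (I = 6 + 3 = 9)
N(T) = 1 - T/3 (N(T) = (3 - T)/3 = 1 - T/3)
N(5)*(I + 14) = (1 - 1/3*5)*(9 + 14) = (1 - 5/3)*23 = -2/3*23 = -46/3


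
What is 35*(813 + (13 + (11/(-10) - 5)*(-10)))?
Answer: 31045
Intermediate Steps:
35*(813 + (13 + (11/(-10) - 5)*(-10))) = 35*(813 + (13 + (11*(-⅒) - 5)*(-10))) = 35*(813 + (13 + (-11/10 - 5)*(-10))) = 35*(813 + (13 - 61/10*(-10))) = 35*(813 + (13 + 61)) = 35*(813 + 74) = 35*887 = 31045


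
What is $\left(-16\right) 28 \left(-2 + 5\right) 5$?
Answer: $-6720$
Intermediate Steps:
$\left(-16\right) 28 \left(-2 + 5\right) 5 = - 448 \cdot 3 \cdot 5 = \left(-448\right) 15 = -6720$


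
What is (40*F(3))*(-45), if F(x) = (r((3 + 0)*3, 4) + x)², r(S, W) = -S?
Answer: -64800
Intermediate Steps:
F(x) = (-9 + x)² (F(x) = (-(3 + 0)*3 + x)² = (-3*3 + x)² = (-1*9 + x)² = (-9 + x)²)
(40*F(3))*(-45) = (40*(-9 + 3)²)*(-45) = (40*(-6)²)*(-45) = (40*36)*(-45) = 1440*(-45) = -64800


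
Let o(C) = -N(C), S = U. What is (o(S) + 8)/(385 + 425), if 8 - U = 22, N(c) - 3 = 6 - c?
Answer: -1/54 ≈ -0.018519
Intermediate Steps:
N(c) = 9 - c (N(c) = 3 + (6 - c) = 9 - c)
U = -14 (U = 8 - 1*22 = 8 - 22 = -14)
S = -14
o(C) = -9 + C (o(C) = -(9 - C) = -9 + C)
(o(S) + 8)/(385 + 425) = ((-9 - 14) + 8)/(385 + 425) = (-23 + 8)/810 = -15*1/810 = -1/54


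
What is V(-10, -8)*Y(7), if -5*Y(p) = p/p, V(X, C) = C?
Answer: 8/5 ≈ 1.6000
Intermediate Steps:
Y(p) = -⅕ (Y(p) = -p/(5*p) = -⅕*1 = -⅕)
V(-10, -8)*Y(7) = -8*(-⅕) = 8/5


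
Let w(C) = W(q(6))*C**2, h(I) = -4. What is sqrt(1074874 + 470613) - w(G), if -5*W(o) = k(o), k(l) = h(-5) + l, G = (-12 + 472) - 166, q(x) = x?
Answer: 172872/5 + sqrt(1545487) ≈ 35818.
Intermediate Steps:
G = 294 (G = 460 - 166 = 294)
k(l) = -4 + l
W(o) = 4/5 - o/5 (W(o) = -(-4 + o)/5 = 4/5 - o/5)
w(C) = -2*C**2/5 (w(C) = (4/5 - 1/5*6)*C**2 = (4/5 - 6/5)*C**2 = -2*C**2/5)
sqrt(1074874 + 470613) - w(G) = sqrt(1074874 + 470613) - (-2)*294**2/5 = sqrt(1545487) - (-2)*86436/5 = sqrt(1545487) - 1*(-172872/5) = sqrt(1545487) + 172872/5 = 172872/5 + sqrt(1545487)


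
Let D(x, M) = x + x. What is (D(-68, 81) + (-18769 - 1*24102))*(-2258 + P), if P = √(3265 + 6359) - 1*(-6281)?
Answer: -173017161 - 86014*√2406 ≈ -1.7724e+8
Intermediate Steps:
D(x, M) = 2*x
P = 6281 + 2*√2406 (P = √9624 + 6281 = 2*√2406 + 6281 = 6281 + 2*√2406 ≈ 6379.1)
(D(-68, 81) + (-18769 - 1*24102))*(-2258 + P) = (2*(-68) + (-18769 - 1*24102))*(-2258 + (6281 + 2*√2406)) = (-136 + (-18769 - 24102))*(4023 + 2*√2406) = (-136 - 42871)*(4023 + 2*√2406) = -43007*(4023 + 2*√2406) = -173017161 - 86014*√2406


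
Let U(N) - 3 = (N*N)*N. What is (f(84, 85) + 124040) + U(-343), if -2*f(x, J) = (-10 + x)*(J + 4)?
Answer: -40232857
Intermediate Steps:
f(x, J) = -(-10 + x)*(4 + J)/2 (f(x, J) = -(-10 + x)*(J + 4)/2 = -(-10 + x)*(4 + J)/2)
U(N) = 3 + N³ (U(N) = 3 + (N*N)*N = 3 + N²*N = 3 + N³)
(f(84, 85) + 124040) + U(-343) = ((20 - 2*84 + 5*85 - ½*85*84) + 124040) + (3 + (-343)³) = ((20 - 168 + 425 - 3570) + 124040) + (3 - 40353607) = (-3293 + 124040) - 40353604 = 120747 - 40353604 = -40232857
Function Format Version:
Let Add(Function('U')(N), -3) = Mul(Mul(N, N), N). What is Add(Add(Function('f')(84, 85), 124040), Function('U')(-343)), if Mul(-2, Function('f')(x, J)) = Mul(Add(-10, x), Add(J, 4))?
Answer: -40232857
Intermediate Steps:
Function('f')(x, J) = Mul(Rational(-1, 2), Add(-10, x), Add(4, J)) (Function('f')(x, J) = Mul(Rational(-1, 2), Mul(Add(-10, x), Add(J, 4))) = Mul(Rational(-1, 2), Mul(Add(-10, x), Add(4, J))) = Mul(Rational(-1, 2), Add(-10, x), Add(4, J)))
Function('U')(N) = Add(3, Pow(N, 3)) (Function('U')(N) = Add(3, Mul(Mul(N, N), N)) = Add(3, Mul(Pow(N, 2), N)) = Add(3, Pow(N, 3)))
Add(Add(Function('f')(84, 85), 124040), Function('U')(-343)) = Add(Add(Add(20, Mul(-2, 84), Mul(5, 85), Mul(Rational(-1, 2), 85, 84)), 124040), Add(3, Pow(-343, 3))) = Add(Add(Add(20, -168, 425, -3570), 124040), Add(3, -40353607)) = Add(Add(-3293, 124040), -40353604) = Add(120747, -40353604) = -40232857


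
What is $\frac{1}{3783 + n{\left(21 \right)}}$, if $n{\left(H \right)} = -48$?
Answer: $\frac{1}{3735} \approx 0.00026774$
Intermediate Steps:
$\frac{1}{3783 + n{\left(21 \right)}} = \frac{1}{3783 - 48} = \frac{1}{3735}$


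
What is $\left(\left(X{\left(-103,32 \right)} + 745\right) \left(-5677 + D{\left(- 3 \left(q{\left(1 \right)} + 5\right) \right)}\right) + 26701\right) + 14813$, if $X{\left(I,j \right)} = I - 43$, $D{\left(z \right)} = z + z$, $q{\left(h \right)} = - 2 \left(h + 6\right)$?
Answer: $-3326663$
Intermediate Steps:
$q{\left(h \right)} = -12 - 2 h$ ($q{\left(h \right)} = - 2 \left(6 + h\right) = -12 - 2 h$)
$D{\left(z \right)} = 2 z$
$X{\left(I,j \right)} = -43 + I$
$\left(\left(X{\left(-103,32 \right)} + 745\right) \left(-5677 + D{\left(- 3 \left(q{\left(1 \right)} + 5\right) \right)}\right) + 26701\right) + 14813 = \left(\left(\left(-43 - 103\right) + 745\right) \left(-5677 + 2 \left(- 3 \left(\left(-12 - 2\right) + 5\right)\right)\right) + 26701\right) + 14813 = \left(\left(-146 + 745\right) \left(-5677 + 2 \left(- 3 \left(\left(-12 - 2\right) + 5\right)\right)\right) + 26701\right) + 14813 = \left(599 \left(-5677 + 2 \left(- 3 \left(-14 + 5\right)\right)\right) + 26701\right) + 14813 = \left(599 \left(-5677 + 2 \left(\left(-3\right) \left(-9\right)\right)\right) + 26701\right) + 14813 = \left(599 \left(-5677 + 2 \cdot 27\right) + 26701\right) + 14813 = \left(599 \left(-5677 + 54\right) + 26701\right) + 14813 = \left(599 \left(-5623\right) + 26701\right) + 14813 = \left(-3368177 + 26701\right) + 14813 = -3341476 + 14813 = -3326663$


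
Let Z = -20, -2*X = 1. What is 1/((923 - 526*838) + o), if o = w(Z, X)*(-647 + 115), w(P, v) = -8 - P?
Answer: -1/446249 ≈ -2.2409e-6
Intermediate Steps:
X = -½ (X = -½*1 = -½ ≈ -0.50000)
o = -6384 (o = (-8 - 1*(-20))*(-647 + 115) = (-8 + 20)*(-532) = 12*(-532) = -6384)
1/((923 - 526*838) + o) = 1/((923 - 526*838) - 6384) = 1/((923 - 440788) - 6384) = 1/(-439865 - 6384) = 1/(-446249) = -1/446249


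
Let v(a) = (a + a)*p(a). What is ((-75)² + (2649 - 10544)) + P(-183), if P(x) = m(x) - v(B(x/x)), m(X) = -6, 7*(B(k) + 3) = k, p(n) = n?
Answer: -112324/49 ≈ -2292.3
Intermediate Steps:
B(k) = -3 + k/7
v(a) = 2*a² (v(a) = (a + a)*a = (2*a)*a = 2*a²)
P(x) = -1094/49 (P(x) = -6 - 2*(-3 + (x/x)/7)² = -6 - 2*(-3 + (⅐)*1)² = -6 - 2*(-3 + ⅐)² = -6 - 2*(-20/7)² = -6 - 2*400/49 = -6 - 1*800/49 = -6 - 800/49 = -1094/49)
((-75)² + (2649 - 10544)) + P(-183) = ((-75)² + (2649 - 10544)) - 1094/49 = (5625 - 7895) - 1094/49 = -2270 - 1094/49 = -112324/49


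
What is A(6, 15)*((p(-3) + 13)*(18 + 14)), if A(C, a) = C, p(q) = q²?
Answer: 4224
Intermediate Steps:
A(6, 15)*((p(-3) + 13)*(18 + 14)) = 6*(((-3)² + 13)*(18 + 14)) = 6*((9 + 13)*32) = 6*(22*32) = 6*704 = 4224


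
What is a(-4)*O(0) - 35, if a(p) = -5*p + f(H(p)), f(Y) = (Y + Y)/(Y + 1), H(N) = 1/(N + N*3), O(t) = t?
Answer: -35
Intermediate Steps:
H(N) = 1/(4*N) (H(N) = 1/(N + 3*N) = 1/(4*N))
f(Y) = 2*Y/(1 + Y) (f(Y) = (2*Y)/(1 + Y) = 2*Y/(1 + Y))
a(p) = -5*p + 1/(2*p*(1 + 1/(4*p))) (a(p) = -5*p + 2*(1/(4*p))/(1 + 1/(4*p)) = -5*p + 1/(2*p*(1 + 1/(4*p))))
a(-4)*O(0) - 35 = ((2 - 5*(-4)*(1 + 4*(-4)))/(1 + 4*(-4)))*0 - 35 = ((2 - 5*(-4)*(1 - 16))/(1 - 16))*0 - 35 = ((2 - 5*(-4)*(-15))/(-15))*0 - 35 = -(2 - 300)/15*0 - 35 = -1/15*(-298)*0 - 35 = (298/15)*0 - 35 = 0 - 35 = -35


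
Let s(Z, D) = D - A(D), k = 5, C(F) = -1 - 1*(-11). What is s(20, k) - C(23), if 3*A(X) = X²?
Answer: -40/3 ≈ -13.333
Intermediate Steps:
C(F) = 10 (C(F) = -1 + 11 = 10)
A(X) = X²/3
s(Z, D) = D - D²/3
s(20, k) - C(23) = (⅓)*5*(3 - 1*5) - 1*10 = (⅓)*5*(3 - 5) - 10 = (⅓)*5*(-2) - 10 = -10/3 - 10 = -40/3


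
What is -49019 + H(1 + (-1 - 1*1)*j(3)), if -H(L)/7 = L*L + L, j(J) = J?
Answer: -49159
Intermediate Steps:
H(L) = -7*L - 7*L**2 (H(L) = -7*(L*L + L) = -7*(L**2 + L) = -7*(L + L**2) = -7*L - 7*L**2)
-49019 + H(1 + (-1 - 1*1)*j(3)) = -49019 - 7*(1 + (-1 - 1*1)*3)*(1 + (1 + (-1 - 1*1)*3)) = -49019 - 7*(1 + (-1 - 1)*3)*(1 + (1 + (-1 - 1)*3)) = -49019 - 7*(1 - 2*3)*(1 + (1 - 2*3)) = -49019 - 7*(1 - 6)*(1 + (1 - 6)) = -49019 - 7*(-5)*(1 - 5) = -49019 - 7*(-5)*(-4) = -49019 - 140 = -49159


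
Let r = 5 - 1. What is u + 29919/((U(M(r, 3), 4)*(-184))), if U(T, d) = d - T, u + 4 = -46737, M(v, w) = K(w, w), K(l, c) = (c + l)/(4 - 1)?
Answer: -17230607/368 ≈ -46822.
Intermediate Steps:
r = 4
K(l, c) = c/3 + l/3 (K(l, c) = (c + l)/3 = (c + l)*(⅓) = c/3 + l/3)
M(v, w) = 2*w/3 (M(v, w) = w/3 + w/3 = 2*w/3)
u = -46741 (u = -4 - 46737 = -46741)
u + 29919/((U(M(r, 3), 4)*(-184))) = -46741 + 29919/(((4 - 2*3/3)*(-184))) = -46741 + 29919/(((4 - 1*2)*(-184))) = -46741 + 29919/(((4 - 2)*(-184))) = -46741 + 29919/((2*(-184))) = -46741 + 29919/(-368) = -46741 + 29919*(-1/368) = -46741 - 29919/368 = -17230607/368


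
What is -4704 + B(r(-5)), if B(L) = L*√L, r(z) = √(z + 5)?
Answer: -4704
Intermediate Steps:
r(z) = √(5 + z)
B(L) = L^(3/2)
-4704 + B(r(-5)) = -4704 + (√(5 - 5))^(3/2) = -4704 + (√0)^(3/2) = -4704 + 0^(3/2) = -4704 + 0 = -4704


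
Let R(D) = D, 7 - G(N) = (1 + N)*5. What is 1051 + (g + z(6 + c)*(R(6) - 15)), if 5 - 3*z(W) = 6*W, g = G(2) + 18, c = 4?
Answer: 1226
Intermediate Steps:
G(N) = 2 - 5*N (G(N) = 7 - (1 + N)*5 = 7 - (5 + 5*N) = 7 + (-5 - 5*N) = 2 - 5*N)
g = 10 (g = (2 - 5*2) + 18 = (2 - 10) + 18 = -8 + 18 = 10)
z(W) = 5/3 - 2*W
1051 + (g + z(6 + c)*(R(6) - 15)) = 1051 + (10 + (5/3 - 2*(6 + 4))*(6 - 15)) = 1051 + (10 + (5/3 - 2*10)*(-9)) = 1051 + (10 + (5/3 - 20)*(-9)) = 1051 + (10 - 55/3*(-9)) = 1051 + (10 + 165) = 1051 + 175 = 1226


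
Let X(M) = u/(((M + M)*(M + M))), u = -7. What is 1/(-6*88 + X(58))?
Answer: -13456/7104775 ≈ -0.0018939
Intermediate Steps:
X(M) = -7/(4*M²) (X(M) = -7/(M + M)² = -7*1/(4*M²) = -7/(4*M²))
1/(-6*88 + X(58)) = 1/(-6*88 - 7/4/58²) = 1/(-528 - 7/4*1/3364) = 1/(-528 - 7/13456) = 1/(-7104775/13456) = -13456/7104775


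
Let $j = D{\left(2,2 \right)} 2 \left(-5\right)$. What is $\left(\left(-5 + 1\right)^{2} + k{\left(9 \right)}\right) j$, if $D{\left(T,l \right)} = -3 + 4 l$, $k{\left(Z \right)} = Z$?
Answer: $-1250$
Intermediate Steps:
$j = -50$ ($j = \left(-3 + 4 \cdot 2\right) 2 \left(-5\right) = \left(-3 + 8\right) 2 \left(-5\right) = 5 \cdot 2 \left(-5\right) = 10 \left(-5\right) = -50$)
$\left(\left(-5 + 1\right)^{2} + k{\left(9 \right)}\right) j = \left(\left(-5 + 1\right)^{2} + 9\right) \left(-50\right) = \left(\left(-4\right)^{2} + 9\right) \left(-50\right) = \left(16 + 9\right) \left(-50\right) = 25 \left(-50\right) = -1250$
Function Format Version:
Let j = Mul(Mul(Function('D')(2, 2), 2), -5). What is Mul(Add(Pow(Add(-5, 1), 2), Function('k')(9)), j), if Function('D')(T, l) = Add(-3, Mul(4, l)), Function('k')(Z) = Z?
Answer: -1250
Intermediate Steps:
j = -50 (j = Mul(Mul(Add(-3, Mul(4, 2)), 2), -5) = Mul(Mul(Add(-3, 8), 2), -5) = Mul(Mul(5, 2), -5) = Mul(10, -5) = -50)
Mul(Add(Pow(Add(-5, 1), 2), Function('k')(9)), j) = Mul(Add(Pow(Add(-5, 1), 2), 9), -50) = Mul(Add(Pow(-4, 2), 9), -50) = Mul(Add(16, 9), -50) = Mul(25, -50) = -1250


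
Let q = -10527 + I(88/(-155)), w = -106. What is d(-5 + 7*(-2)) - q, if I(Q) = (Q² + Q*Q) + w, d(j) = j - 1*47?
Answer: 253856687/24025 ≈ 10566.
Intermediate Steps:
d(j) = -47 + j (d(j) = j - 47 = -47 + j)
I(Q) = -106 + 2*Q² (I(Q) = (Q² + Q*Q) - 106 = (Q² + Q²) - 106 = 2*Q² - 106 = -106 + 2*Q²)
q = -255442337/24025 (q = -10527 + (-106 + 2*(88/(-155))²) = -10527 + (-106 + 2*(88*(-1/155))²) = -10527 + (-106 + 2*(-88/155)²) = -10527 + (-106 + 2*(7744/24025)) = -10527 + (-106 + 15488/24025) = -10527 - 2531162/24025 = -255442337/24025 ≈ -10632.)
d(-5 + 7*(-2)) - q = (-47 + (-5 + 7*(-2))) - 1*(-255442337/24025) = (-47 + (-5 - 14)) + 255442337/24025 = (-47 - 19) + 255442337/24025 = -66 + 255442337/24025 = 253856687/24025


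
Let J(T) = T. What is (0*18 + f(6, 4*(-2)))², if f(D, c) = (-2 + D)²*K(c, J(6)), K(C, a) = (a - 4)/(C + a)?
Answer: 256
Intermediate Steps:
K(C, a) = (-4 + a)/(C + a)
f(D, c) = 2*(-2 + D)²/(6 + c) (f(D, c) = (-2 + D)²*((-4 + 6)/(c + 6)) = (-2 + D)²*(2/(6 + c)) = 2*(-2 + D)²/(6 + c))
(0*18 + f(6, 4*(-2)))² = (0*18 + 2*(-2 + 6)²/(6 + 4*(-2)))² = (0 + 2*4²/(6 - 8))² = (0 + 2*16/(-2))² = (0 + 2*16*(-½))² = (0 - 16)² = (-16)² = 256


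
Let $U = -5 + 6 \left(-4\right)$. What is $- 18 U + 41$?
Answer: $563$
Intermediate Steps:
$U = -29$ ($U = -5 - 24 = -29$)
$- 18 U + 41 = \left(-18\right) \left(-29\right) + 41 = 522 + 41 = 563$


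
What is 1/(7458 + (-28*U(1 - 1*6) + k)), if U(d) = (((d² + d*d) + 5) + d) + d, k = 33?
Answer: 1/6231 ≈ 0.00016049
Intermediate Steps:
U(d) = 5 + 2*d + 2*d² (U(d) = (((d² + d²) + 5) + d) + d = ((2*d² + 5) + d) + d = ((5 + 2*d²) + d) + d = (5 + d + 2*d²) + d = 5 + 2*d + 2*d²)
1/(7458 + (-28*U(1 - 1*6) + k)) = 1/(7458 + (-28*(5 + 2*(1 - 1*6) + 2*(1 - 1*6)²) + 33)) = 1/(7458 + (-28*(5 + 2*(1 - 6) + 2*(1 - 6)²) + 33)) = 1/(7458 + (-28*(5 + 2*(-5) + 2*(-5)²) + 33)) = 1/(7458 + (-28*(5 - 10 + 2*25) + 33)) = 1/(7458 + (-28*(5 - 10 + 50) + 33)) = 1/(7458 + (-28*45 + 33)) = 1/(7458 + (-1260 + 33)) = 1/(7458 - 1227) = 1/6231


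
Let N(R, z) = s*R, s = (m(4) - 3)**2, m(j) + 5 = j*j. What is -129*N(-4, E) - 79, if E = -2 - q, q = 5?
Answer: 32945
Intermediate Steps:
m(j) = -5 + j**2 (m(j) = -5 + j*j = -5 + j**2)
s = 64 (s = ((-5 + 4**2) - 3)**2 = ((-5 + 16) - 3)**2 = (11 - 3)**2 = 8**2 = 64)
E = -7 (E = -2 - 1*5 = -2 - 5 = -7)
N(R, z) = 64*R
-129*N(-4, E) - 79 = -8256*(-4) - 79 = -129*(-256) - 79 = 33024 - 79 = 32945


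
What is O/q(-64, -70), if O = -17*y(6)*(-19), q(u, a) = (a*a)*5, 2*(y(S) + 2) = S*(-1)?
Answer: -323/4900 ≈ -0.065918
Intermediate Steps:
y(S) = -2 - S/2 (y(S) = -2 + (S*(-1))/2 = -2 + (-S)/2 = -2 - S/2)
q(u, a) = 5*a**2 (q(u, a) = a**2*5 = 5*a**2)
O = -1615 (O = -17*(-2 - 1/2*6)*(-19) = -17*(-2 - 3)*(-19) = -17*(-5)*(-19) = 85*(-19) = -1615)
O/q(-64, -70) = -1615/(5*(-70)**2) = -1615/(5*4900) = -1615/24500 = -1615*1/24500 = -323/4900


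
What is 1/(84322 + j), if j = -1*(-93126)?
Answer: 1/177448 ≈ 5.6355e-6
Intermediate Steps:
j = 93126
1/(84322 + j) = 1/(84322 + 93126) = 1/177448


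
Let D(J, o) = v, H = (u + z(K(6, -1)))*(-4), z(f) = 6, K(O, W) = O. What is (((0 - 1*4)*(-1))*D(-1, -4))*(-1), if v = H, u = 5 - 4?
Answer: 112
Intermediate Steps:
u = 1
H = -28 (H = (1 + 6)*(-4) = 7*(-4) = -28)
v = -28
D(J, o) = -28
(((0 - 1*4)*(-1))*D(-1, -4))*(-1) = (((0 - 1*4)*(-1))*(-28))*(-1) = (((0 - 4)*(-1))*(-28))*(-1) = (-4*(-1)*(-28))*(-1) = (4*(-28))*(-1) = -112*(-1) = 112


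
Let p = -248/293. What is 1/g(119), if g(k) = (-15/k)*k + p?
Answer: -293/4643 ≈ -0.063106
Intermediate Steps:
p = -248/293 (p = -248*1/293 = -248/293 ≈ -0.84642)
g(k) = -4643/293 (g(k) = (-15/k)*k - 248/293 = -15 - 248/293 = -4643/293)
1/g(119) = 1/(-4643/293) = -293/4643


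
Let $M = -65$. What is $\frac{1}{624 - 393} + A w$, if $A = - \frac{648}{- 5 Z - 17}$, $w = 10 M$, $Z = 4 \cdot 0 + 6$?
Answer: $- \frac{97297153}{10857} \approx -8961.7$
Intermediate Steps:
$Z = 6$ ($Z = 0 + 6 = 6$)
$w = -650$ ($w = 10 \left(-65\right) = -650$)
$A = \frac{648}{47}$ ($A = - \frac{648}{\left(-5\right) 6 - 17} = - \frac{648}{-30 - 17} = - \frac{648}{-47} = \left(-648\right) \left(- \frac{1}{47}\right) = \frac{648}{47} \approx 13.787$)
$\frac{1}{624 - 393} + A w = \frac{1}{624 - 393} + \frac{648}{47} \left(-650\right) = \frac{1}{231} - \frac{421200}{47} = - \frac{97297153}{10857}$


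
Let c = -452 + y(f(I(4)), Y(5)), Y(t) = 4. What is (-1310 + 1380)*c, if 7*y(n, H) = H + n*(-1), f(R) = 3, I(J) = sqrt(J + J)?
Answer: -31630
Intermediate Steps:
I(J) = sqrt(2)*sqrt(J) (I(J) = sqrt(2*J) = sqrt(2)*sqrt(J))
y(n, H) = -n/7 + H/7 (y(n, H) = (H + n*(-1))/7 = (H - n)/7 = -n/7 + H/7)
c = -3163/7 (c = -452 + (-1/7*3 + (1/7)*4) = -452 + (-3/7 + 4/7) = -452 + 1/7 = -3163/7 ≈ -451.86)
(-1310 + 1380)*c = (-1310 + 1380)*(-3163/7) = 70*(-3163/7) = -31630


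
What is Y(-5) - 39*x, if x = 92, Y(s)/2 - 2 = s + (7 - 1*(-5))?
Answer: -3570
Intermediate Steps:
Y(s) = 28 + 2*s (Y(s) = 4 + 2*(s + (7 - 1*(-5))) = 4 + 2*(s + (7 + 5)) = 4 + 2*(s + 12) = 4 + 2*(12 + s) = 4 + (24 + 2*s) = 28 + 2*s)
Y(-5) - 39*x = (28 + 2*(-5)) - 39*92 = (28 - 10) - 3588 = 18 - 3588 = -3570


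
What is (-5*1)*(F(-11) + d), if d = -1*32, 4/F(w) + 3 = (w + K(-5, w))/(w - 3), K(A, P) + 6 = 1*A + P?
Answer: 1720/9 ≈ 191.11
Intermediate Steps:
K(A, P) = -6 + A + P (K(A, P) = -6 + (1*A + P) = -6 + (A + P) = -6 + A + P)
F(w) = 4/(-3 + (-11 + 2*w)/(-3 + w)) (F(w) = 4/(-3 + (w + (-6 - 5 + w))/(w - 3)) = 4/(-3 + (w + (-11 + w))/(-3 + w)) = 4/(-3 + (-11 + 2*w)/(-3 + w)))
d = -32
(-5*1)*(F(-11) + d) = (-5*1)*(4*(3 - 1*(-11))/(2 - 11) - 32) = -5*(4*(3 + 11)/(-9) - 32) = -5*(4*(-⅑)*14 - 32) = -5*(-56/9 - 32) = -5*(-344/9) = 1720/9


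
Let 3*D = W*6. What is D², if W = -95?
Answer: 36100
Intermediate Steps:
D = -190 (D = (-95*6)/3 = (⅓)*(-570) = -190)
D² = (-190)² = 36100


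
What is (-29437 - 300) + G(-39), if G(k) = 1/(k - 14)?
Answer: -1576062/53 ≈ -29737.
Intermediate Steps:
G(k) = 1/(-14 + k)
(-29437 - 300) + G(-39) = (-29437 - 300) + 1/(-14 - 39) = -29737 + 1/(-53) = -29737 - 1/53 = -1576062/53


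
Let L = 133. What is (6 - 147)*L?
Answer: -18753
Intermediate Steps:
(6 - 147)*L = (6 - 147)*133 = -141*133 = -18753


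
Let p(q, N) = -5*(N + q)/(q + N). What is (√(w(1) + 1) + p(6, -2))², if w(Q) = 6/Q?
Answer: (5 - √7)² ≈ 5.5425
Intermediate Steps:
p(q, N) = -5 (p(q, N) = -5*(N + q)/(N + q) = -5*1 = -5)
(√(w(1) + 1) + p(6, -2))² = (√(6/1 + 1) - 5)² = (√(6*1 + 1) - 5)² = (√(6 + 1) - 5)² = (√7 - 5)² = (-5 + √7)²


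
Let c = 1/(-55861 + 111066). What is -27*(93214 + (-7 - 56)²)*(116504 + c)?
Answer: -16876147649708061/55205 ≈ -3.0570e+11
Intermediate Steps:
c = 1/55205 ≈ 1.8114e-5
-27*(93214 + (-7 - 56)²)*(116504 + c) = -27*(93214 + (-7 - 56)²)*(116504 + 1/55205) = -27*(93214 + (-63)²)*6431603321/55205 = -27*(93214 + 3969)*6431603321/55205 = -2623941*6431603321/55205 = -27*625042505544743/55205 = -16876147649708061/55205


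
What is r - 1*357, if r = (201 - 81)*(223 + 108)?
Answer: 39363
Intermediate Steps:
r = 39720 (r = 120*331 = 39720)
r - 1*357 = 39720 - 1*357 = 39720 - 357 = 39363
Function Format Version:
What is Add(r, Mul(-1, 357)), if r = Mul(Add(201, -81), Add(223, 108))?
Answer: 39363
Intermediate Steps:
r = 39720 (r = Mul(120, 331) = 39720)
Add(r, Mul(-1, 357)) = Add(39720, Mul(-1, 357)) = Add(39720, -357) = 39363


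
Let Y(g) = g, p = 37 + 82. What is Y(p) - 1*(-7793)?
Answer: 7912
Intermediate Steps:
p = 119
Y(p) - 1*(-7793) = 119 - 1*(-7793) = 119 + 7793 = 7912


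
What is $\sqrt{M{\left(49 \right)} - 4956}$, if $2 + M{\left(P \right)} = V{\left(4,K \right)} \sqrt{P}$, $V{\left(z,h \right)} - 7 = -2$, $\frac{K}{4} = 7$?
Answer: $3 i \sqrt{547} \approx 70.164 i$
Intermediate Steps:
$K = 28$ ($K = 4 \cdot 7 = 28$)
$V{\left(z,h \right)} = 5$ ($V{\left(z,h \right)} = 7 - 2 = 5$)
$M{\left(P \right)} = -2 + 5 \sqrt{P}$
$\sqrt{M{\left(49 \right)} - 4956} = \sqrt{\left(-2 + 5 \sqrt{49}\right) - 4956} = \sqrt{\left(-2 + 5 \cdot 7\right) - 4956} = \sqrt{\left(-2 + 35\right) - 4956} = \sqrt{33 - 4956} = \sqrt{-4923} = 3 i \sqrt{547}$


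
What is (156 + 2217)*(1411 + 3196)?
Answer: 10932411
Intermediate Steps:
(156 + 2217)*(1411 + 3196) = 2373*4607 = 10932411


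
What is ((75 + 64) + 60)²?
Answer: 39601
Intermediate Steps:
((75 + 64) + 60)² = (139 + 60)² = 199² = 39601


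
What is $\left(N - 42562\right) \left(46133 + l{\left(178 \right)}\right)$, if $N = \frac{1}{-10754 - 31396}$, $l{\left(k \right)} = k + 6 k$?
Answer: $- \frac{28332457237693}{14050} \approx -2.0165 \cdot 10^{9}$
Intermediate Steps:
$l{\left(k \right)} = 7 k$
$N = - \frac{1}{42150}$ ($N = \frac{1}{-42150} = - \frac{1}{42150} \approx -2.3725 \cdot 10^{-5}$)
$\left(N - 42562\right) \left(46133 + l{\left(178 \right)}\right) = \left(- \frac{1}{42150} - 42562\right) \left(46133 + 7 \cdot 178\right) = - \frac{1793988301 \left(46133 + 1246\right)}{42150} = \left(- \frac{1793988301}{42150}\right) 47379 = - \frac{28332457237693}{14050}$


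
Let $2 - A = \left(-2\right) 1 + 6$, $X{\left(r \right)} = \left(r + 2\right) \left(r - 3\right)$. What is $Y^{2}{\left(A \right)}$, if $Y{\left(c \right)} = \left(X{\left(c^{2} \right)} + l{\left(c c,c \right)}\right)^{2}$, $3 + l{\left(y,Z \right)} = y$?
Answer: $2401$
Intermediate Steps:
$l{\left(y,Z \right)} = -3 + y$
$X{\left(r \right)} = \left(-3 + r\right) \left(2 + r\right)$ ($X{\left(r \right)} = \left(2 + r\right) \left(-3 + r\right) = \left(-3 + r\right) \left(2 + r\right)$)
$A = -2$ ($A = 2 - \left(\left(-2\right) 1 + 6\right) = 2 - \left(-2 + 6\right) = 2 - 4 = -2$)
$Y{\left(c \right)} = \left(-9 + c^{4}\right)^{2}$ ($Y{\left(c \right)} = \left(\left(-6 + \left(c^{2}\right)^{2} - c^{2}\right) + \left(-3 + c c\right)\right)^{2} = \left(\left(-6 + c^{4} - c^{2}\right) + \left(-3 + c^{2}\right)\right)^{2} = \left(-9 + c^{4}\right)^{2}$)
$Y^{2}{\left(A \right)} = \left(\left(9 - \left(-2\right)^{4}\right)^{2}\right)^{2} = \left(\left(9 - 16\right)^{2}\right)^{2} = \left(\left(-7\right)^{2}\right)^{2} = 49^{2} = 2401$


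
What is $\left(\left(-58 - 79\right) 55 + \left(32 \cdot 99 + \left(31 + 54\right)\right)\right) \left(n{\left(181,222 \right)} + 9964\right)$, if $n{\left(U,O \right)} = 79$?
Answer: $-43004126$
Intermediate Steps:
$\left(\left(-58 - 79\right) 55 + \left(32 \cdot 99 + \left(31 + 54\right)\right)\right) \left(n{\left(181,222 \right)} + 9964\right) = \left(\left(-58 - 79\right) 55 + \left(32 \cdot 99 + \left(31 + 54\right)\right)\right) \left(79 + 9964\right) = \left(\left(-137\right) 55 + \left(3168 + 85\right)\right) 10043 = \left(-7535 + 3253\right) 10043 = \left(-4282\right) 10043 = -43004126$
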